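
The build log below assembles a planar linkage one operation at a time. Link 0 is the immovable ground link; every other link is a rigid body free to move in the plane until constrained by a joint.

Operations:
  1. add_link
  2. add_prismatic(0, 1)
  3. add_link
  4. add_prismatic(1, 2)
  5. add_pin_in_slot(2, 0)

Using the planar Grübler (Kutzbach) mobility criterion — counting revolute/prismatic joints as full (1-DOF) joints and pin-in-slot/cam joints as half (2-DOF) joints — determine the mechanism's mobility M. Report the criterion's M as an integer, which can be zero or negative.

[1;0;0] (link 0 is ground)
L+ [2;0;0]
P(0,1)∈J1 [2;1;0]
L+ [3;1;0]
P(1,2)∈J1 [3;2;0]
PS(2,0)∈J2 [3;2;1]
mobility = 6 − 4 − 1 = 1

M = 1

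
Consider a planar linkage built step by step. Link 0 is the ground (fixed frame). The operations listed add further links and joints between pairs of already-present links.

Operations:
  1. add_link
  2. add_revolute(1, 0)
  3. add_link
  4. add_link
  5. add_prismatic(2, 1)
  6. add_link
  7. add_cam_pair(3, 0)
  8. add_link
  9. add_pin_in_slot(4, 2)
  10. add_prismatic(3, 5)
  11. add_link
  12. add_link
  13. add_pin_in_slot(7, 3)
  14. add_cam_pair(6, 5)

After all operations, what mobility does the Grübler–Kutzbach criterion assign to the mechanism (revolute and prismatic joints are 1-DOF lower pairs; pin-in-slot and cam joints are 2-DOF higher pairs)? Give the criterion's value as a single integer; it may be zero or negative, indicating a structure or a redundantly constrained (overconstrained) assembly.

(L,J1,J2)=(1,0,0); link0 fixed
link1: (2,0,0)
R 1-0 [J1]: (2,1,0)
link2: (3,1,0)
link3: (4,1,0)
P 2-1 [J1]: (4,2,0)
link4: (5,2,0)
C 3-0 [J2]: (5,2,1)
link5: (6,2,1)
PS 4-2 [J2]: (6,2,2)
P 3-5 [J1]: (6,3,2)
link6: (7,3,2)
link7: (8,3,2)
PS 7-3 [J2]: (8,3,3)
C 6-5 [J2]: (8,3,4)
Grübler: 3·7 − 2·3 − 4 = 11

M = 11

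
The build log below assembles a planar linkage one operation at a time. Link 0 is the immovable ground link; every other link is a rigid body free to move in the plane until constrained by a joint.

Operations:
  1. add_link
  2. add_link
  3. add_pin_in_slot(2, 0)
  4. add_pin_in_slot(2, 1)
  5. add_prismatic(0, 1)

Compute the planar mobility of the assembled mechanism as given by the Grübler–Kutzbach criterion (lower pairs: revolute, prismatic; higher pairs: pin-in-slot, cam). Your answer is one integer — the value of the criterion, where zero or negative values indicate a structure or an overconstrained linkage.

link 0 = ground. State L|J1|J2 = 1|0|0
+link1  2|0|0
+link2  3|0|0
PS(2,0) f=2→J2  3|0|1
PS(2,1) f=2→J2  3|0|2
P(0,1) f=1→J1  3|1|2
M = 3(3−1)−2·1−2 = 6−2−2 = 2

M = 2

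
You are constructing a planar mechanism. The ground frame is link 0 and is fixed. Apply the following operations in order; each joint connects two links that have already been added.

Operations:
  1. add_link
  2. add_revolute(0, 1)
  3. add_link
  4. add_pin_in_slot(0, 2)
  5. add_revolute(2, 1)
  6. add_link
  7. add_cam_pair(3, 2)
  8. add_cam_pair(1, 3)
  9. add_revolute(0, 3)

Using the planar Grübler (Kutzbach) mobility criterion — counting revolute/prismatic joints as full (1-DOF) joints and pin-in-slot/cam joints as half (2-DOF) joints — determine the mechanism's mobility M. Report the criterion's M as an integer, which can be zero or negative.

M = 0

L=1 J1=0 J2=0
add link → L=2 J1=0 J2=0
R@0,1 dof=1 J1 → L=2 J1=1 J2=0
add link → L=3 J1=1 J2=0
PS@0,2 dof=2 J2 → L=3 J1=1 J2=1
R@2,1 dof=1 J1 → L=3 J1=2 J2=1
add link → L=4 J1=2 J2=1
C@3,2 dof=2 J2 → L=4 J1=2 J2=2
C@1,3 dof=2 J2 → L=4 J1=2 J2=3
R@0,3 dof=1 J1 → L=4 J1=3 J2=3
M=3(L−1)−2J1−J2=3·3−2·3−3=0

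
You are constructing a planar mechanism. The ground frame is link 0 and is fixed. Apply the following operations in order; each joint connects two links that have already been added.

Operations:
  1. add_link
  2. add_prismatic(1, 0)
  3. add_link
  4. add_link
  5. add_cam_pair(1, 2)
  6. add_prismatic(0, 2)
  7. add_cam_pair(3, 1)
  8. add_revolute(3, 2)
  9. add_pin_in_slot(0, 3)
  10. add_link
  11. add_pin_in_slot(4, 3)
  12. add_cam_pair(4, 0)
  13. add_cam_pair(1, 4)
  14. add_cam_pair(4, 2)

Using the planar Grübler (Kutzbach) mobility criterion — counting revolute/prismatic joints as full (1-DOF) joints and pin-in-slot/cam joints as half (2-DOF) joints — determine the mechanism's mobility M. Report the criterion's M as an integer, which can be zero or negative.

M = -1

L=1 J1=0 J2=0
add link → L=2 J1=0 J2=0
P@1,0 dof=1 J1 → L=2 J1=1 J2=0
add link → L=3 J1=1 J2=0
add link → L=4 J1=1 J2=0
C@1,2 dof=2 J2 → L=4 J1=1 J2=1
P@0,2 dof=1 J1 → L=4 J1=2 J2=1
C@3,1 dof=2 J2 → L=4 J1=2 J2=2
R@3,2 dof=1 J1 → L=4 J1=3 J2=2
PS@0,3 dof=2 J2 → L=4 J1=3 J2=3
add link → L=5 J1=3 J2=3
PS@4,3 dof=2 J2 → L=5 J1=3 J2=4
C@4,0 dof=2 J2 → L=5 J1=3 J2=5
C@1,4 dof=2 J2 → L=5 J1=3 J2=6
C@4,2 dof=2 J2 → L=5 J1=3 J2=7
M=3(L−1)−2J1−J2=3·4−2·3−7=-1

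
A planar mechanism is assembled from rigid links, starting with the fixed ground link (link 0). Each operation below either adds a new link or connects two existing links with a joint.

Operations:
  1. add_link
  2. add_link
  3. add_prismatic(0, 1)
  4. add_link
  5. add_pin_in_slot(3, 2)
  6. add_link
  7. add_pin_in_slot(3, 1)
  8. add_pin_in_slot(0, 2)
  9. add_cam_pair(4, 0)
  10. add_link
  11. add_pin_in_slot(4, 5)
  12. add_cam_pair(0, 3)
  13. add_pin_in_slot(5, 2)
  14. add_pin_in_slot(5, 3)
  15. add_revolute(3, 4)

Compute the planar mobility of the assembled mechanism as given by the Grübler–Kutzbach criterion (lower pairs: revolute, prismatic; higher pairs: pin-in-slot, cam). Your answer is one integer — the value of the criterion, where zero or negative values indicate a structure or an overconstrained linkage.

M = 3

L=1 J1=0 J2=0
add link → L=2 J1=0 J2=0
add link → L=3 J1=0 J2=0
P@0,1 dof=1 J1 → L=3 J1=1 J2=0
add link → L=4 J1=1 J2=0
PS@3,2 dof=2 J2 → L=4 J1=1 J2=1
add link → L=5 J1=1 J2=1
PS@3,1 dof=2 J2 → L=5 J1=1 J2=2
PS@0,2 dof=2 J2 → L=5 J1=1 J2=3
C@4,0 dof=2 J2 → L=5 J1=1 J2=4
add link → L=6 J1=1 J2=4
PS@4,5 dof=2 J2 → L=6 J1=1 J2=5
C@0,3 dof=2 J2 → L=6 J1=1 J2=6
PS@5,2 dof=2 J2 → L=6 J1=1 J2=7
PS@5,3 dof=2 J2 → L=6 J1=1 J2=8
R@3,4 dof=1 J1 → L=6 J1=2 J2=8
M=3(L−1)−2J1−J2=3·5−2·2−8=3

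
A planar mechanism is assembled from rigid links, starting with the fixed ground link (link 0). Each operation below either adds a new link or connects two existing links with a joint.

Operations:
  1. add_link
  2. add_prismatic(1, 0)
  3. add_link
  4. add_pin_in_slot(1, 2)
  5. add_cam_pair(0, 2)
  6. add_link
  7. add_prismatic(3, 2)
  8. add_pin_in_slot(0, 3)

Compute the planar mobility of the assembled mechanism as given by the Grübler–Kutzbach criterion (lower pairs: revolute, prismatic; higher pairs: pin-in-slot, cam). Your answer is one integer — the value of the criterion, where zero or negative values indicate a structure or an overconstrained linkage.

M = 2

link 0 = ground. State L|J1|J2 = 1|0|0
+link1  2|0|0
P(1,0) f=1→J1  2|1|0
+link2  3|1|0
PS(1,2) f=2→J2  3|1|1
C(0,2) f=2→J2  3|1|2
+link3  4|1|2
P(3,2) f=1→J1  4|2|2
PS(0,3) f=2→J2  4|2|3
M = 3(4−1)−2·2−3 = 9−4−3 = 2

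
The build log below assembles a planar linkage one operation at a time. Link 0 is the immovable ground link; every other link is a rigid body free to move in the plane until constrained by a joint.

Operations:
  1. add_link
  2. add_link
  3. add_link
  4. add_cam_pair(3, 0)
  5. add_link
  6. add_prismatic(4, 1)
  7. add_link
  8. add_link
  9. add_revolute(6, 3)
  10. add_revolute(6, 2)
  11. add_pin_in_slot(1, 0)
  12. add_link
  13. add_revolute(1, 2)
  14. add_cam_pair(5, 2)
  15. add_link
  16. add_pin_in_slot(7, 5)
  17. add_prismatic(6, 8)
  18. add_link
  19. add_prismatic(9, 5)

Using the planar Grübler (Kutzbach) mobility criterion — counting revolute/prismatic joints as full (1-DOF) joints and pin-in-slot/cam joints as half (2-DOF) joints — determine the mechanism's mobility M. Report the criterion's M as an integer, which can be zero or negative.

[1;0;0] (link 0 is ground)
L+ [2;0;0]
L+ [3;0;0]
L+ [4;0;0]
C(3,0)∈J2 [4;0;1]
L+ [5;0;1]
P(4,1)∈J1 [5;1;1]
L+ [6;1;1]
L+ [7;1;1]
R(6,3)∈J1 [7;2;1]
R(6,2)∈J1 [7;3;1]
PS(1,0)∈J2 [7;3;2]
L+ [8;3;2]
R(1,2)∈J1 [8;4;2]
C(5,2)∈J2 [8;4;3]
L+ [9;4;3]
PS(7,5)∈J2 [9;4;4]
P(6,8)∈J1 [9;5;4]
L+ [10;5;4]
P(9,5)∈J1 [10;6;4]
mobility = 27 − 12 − 4 = 11

M = 11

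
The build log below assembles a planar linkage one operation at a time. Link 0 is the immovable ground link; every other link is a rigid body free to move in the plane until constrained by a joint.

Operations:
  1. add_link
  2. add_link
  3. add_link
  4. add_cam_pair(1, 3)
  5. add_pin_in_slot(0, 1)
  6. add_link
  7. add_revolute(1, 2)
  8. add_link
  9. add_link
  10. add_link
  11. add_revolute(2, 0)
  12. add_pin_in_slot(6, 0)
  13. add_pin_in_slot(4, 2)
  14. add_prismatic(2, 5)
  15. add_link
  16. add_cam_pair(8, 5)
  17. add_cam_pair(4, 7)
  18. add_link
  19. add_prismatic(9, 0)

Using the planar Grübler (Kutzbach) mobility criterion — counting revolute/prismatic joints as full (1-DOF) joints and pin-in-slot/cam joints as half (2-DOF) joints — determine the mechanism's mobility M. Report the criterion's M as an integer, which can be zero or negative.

(L,J1,J2)=(1,0,0); link0 fixed
link1: (2,0,0)
link2: (3,0,0)
link3: (4,0,0)
C 1-3 [J2]: (4,0,1)
PS 0-1 [J2]: (4,0,2)
link4: (5,0,2)
R 1-2 [J1]: (5,1,2)
link5: (6,1,2)
link6: (7,1,2)
link7: (8,1,2)
R 2-0 [J1]: (8,2,2)
PS 6-0 [J2]: (8,2,3)
PS 4-2 [J2]: (8,2,4)
P 2-5 [J1]: (8,3,4)
link8: (9,3,4)
C 8-5 [J2]: (9,3,5)
C 4-7 [J2]: (9,3,6)
link9: (10,3,6)
P 9-0 [J1]: (10,4,6)
Grübler: 3·9 − 2·4 − 6 = 13

M = 13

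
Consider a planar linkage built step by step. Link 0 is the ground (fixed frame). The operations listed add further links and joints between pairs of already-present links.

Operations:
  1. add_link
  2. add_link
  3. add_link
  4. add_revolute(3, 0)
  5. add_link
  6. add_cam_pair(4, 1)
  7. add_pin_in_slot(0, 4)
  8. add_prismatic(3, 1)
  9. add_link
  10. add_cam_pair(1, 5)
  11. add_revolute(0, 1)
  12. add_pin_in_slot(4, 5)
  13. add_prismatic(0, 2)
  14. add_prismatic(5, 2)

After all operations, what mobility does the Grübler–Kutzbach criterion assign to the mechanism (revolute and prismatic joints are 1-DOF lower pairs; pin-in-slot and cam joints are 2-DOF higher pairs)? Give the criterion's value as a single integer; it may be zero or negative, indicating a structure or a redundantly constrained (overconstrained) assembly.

M = 1

link 0 = ground. State L|J1|J2 = 1|0|0
+link1  2|0|0
+link2  3|0|0
+link3  4|0|0
R(3,0) f=1→J1  4|1|0
+link4  5|1|0
C(4,1) f=2→J2  5|1|1
PS(0,4) f=2→J2  5|1|2
P(3,1) f=1→J1  5|2|2
+link5  6|2|2
C(1,5) f=2→J2  6|2|3
R(0,1) f=1→J1  6|3|3
PS(4,5) f=2→J2  6|3|4
P(0,2) f=1→J1  6|4|4
P(5,2) f=1→J1  6|5|4
M = 3(6−1)−2·5−4 = 15−10−4 = 1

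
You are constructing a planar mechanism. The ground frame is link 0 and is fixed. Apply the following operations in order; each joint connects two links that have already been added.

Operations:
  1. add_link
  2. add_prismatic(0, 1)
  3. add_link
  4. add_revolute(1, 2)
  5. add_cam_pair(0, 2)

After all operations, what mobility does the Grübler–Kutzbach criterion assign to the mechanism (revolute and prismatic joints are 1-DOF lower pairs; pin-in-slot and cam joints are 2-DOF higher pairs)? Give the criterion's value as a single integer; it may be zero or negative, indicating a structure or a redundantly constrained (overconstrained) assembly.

(L,J1,J2)=(1,0,0); link0 fixed
link1: (2,0,0)
P 0-1 [J1]: (2,1,0)
link2: (3,1,0)
R 1-2 [J1]: (3,2,0)
C 0-2 [J2]: (3,2,1)
Grübler: 3·2 − 2·2 − 1 = 1

M = 1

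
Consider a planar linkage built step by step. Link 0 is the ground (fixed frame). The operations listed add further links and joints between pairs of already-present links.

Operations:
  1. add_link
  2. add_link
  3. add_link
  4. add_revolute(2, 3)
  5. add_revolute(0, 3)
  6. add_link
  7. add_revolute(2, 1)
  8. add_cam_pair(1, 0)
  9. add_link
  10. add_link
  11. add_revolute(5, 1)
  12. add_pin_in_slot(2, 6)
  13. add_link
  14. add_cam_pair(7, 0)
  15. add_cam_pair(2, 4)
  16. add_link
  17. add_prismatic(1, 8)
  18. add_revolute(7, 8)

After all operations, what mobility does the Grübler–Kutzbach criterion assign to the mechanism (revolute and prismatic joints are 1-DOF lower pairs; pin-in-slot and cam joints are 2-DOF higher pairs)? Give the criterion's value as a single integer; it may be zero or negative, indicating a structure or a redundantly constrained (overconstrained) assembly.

L=1 J1=0 J2=0
add link → L=2 J1=0 J2=0
add link → L=3 J1=0 J2=0
add link → L=4 J1=0 J2=0
R@2,3 dof=1 J1 → L=4 J1=1 J2=0
R@0,3 dof=1 J1 → L=4 J1=2 J2=0
add link → L=5 J1=2 J2=0
R@2,1 dof=1 J1 → L=5 J1=3 J2=0
C@1,0 dof=2 J2 → L=5 J1=3 J2=1
add link → L=6 J1=3 J2=1
add link → L=7 J1=3 J2=1
R@5,1 dof=1 J1 → L=7 J1=4 J2=1
PS@2,6 dof=2 J2 → L=7 J1=4 J2=2
add link → L=8 J1=4 J2=2
C@7,0 dof=2 J2 → L=8 J1=4 J2=3
C@2,4 dof=2 J2 → L=8 J1=4 J2=4
add link → L=9 J1=4 J2=4
P@1,8 dof=1 J1 → L=9 J1=5 J2=4
R@7,8 dof=1 J1 → L=9 J1=6 J2=4
M=3(L−1)−2J1−J2=3·8−2·6−4=8

M = 8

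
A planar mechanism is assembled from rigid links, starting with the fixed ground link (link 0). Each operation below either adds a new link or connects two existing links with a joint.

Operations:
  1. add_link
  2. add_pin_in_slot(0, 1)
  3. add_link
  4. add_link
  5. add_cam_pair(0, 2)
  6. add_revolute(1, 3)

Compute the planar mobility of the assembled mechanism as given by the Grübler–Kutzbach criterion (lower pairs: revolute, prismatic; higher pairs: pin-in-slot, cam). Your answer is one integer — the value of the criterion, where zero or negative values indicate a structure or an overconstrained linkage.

L=1 J1=0 J2=0
add link → L=2 J1=0 J2=0
PS@0,1 dof=2 J2 → L=2 J1=0 J2=1
add link → L=3 J1=0 J2=1
add link → L=4 J1=0 J2=1
C@0,2 dof=2 J2 → L=4 J1=0 J2=2
R@1,3 dof=1 J1 → L=4 J1=1 J2=2
M=3(L−1)−2J1−J2=3·3−2·1−2=5

M = 5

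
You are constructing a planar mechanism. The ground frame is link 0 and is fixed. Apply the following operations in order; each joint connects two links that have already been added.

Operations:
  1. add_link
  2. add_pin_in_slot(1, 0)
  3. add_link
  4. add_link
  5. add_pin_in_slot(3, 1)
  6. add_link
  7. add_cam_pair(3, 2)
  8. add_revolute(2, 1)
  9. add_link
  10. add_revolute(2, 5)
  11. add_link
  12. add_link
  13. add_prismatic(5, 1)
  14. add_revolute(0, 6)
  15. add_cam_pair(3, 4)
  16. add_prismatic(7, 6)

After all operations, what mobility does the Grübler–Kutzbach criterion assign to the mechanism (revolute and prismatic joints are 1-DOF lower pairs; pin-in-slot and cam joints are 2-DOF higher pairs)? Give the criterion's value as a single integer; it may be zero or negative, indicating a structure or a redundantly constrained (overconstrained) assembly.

M = 7

(L,J1,J2)=(1,0,0); link0 fixed
link1: (2,0,0)
PS 1-0 [J2]: (2,0,1)
link2: (3,0,1)
link3: (4,0,1)
PS 3-1 [J2]: (4,0,2)
link4: (5,0,2)
C 3-2 [J2]: (5,0,3)
R 2-1 [J1]: (5,1,3)
link5: (6,1,3)
R 2-5 [J1]: (6,2,3)
link6: (7,2,3)
link7: (8,2,3)
P 5-1 [J1]: (8,3,3)
R 0-6 [J1]: (8,4,3)
C 3-4 [J2]: (8,4,4)
P 7-6 [J1]: (8,5,4)
Grübler: 3·7 − 2·5 − 4 = 7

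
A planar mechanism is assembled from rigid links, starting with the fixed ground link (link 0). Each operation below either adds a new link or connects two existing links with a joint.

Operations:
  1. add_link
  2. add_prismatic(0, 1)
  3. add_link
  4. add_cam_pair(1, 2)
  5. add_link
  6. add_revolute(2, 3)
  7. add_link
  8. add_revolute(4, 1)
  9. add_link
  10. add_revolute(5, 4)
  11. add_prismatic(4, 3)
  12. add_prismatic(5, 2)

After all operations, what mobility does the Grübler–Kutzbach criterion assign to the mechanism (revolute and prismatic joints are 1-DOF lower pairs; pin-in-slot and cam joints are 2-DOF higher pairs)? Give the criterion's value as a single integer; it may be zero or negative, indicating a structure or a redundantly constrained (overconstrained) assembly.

M = 2

[1;0;0] (link 0 is ground)
L+ [2;0;0]
P(0,1)∈J1 [2;1;0]
L+ [3;1;0]
C(1,2)∈J2 [3;1;1]
L+ [4;1;1]
R(2,3)∈J1 [4;2;1]
L+ [5;2;1]
R(4,1)∈J1 [5;3;1]
L+ [6;3;1]
R(5,4)∈J1 [6;4;1]
P(4,3)∈J1 [6;5;1]
P(5,2)∈J1 [6;6;1]
mobility = 15 − 12 − 1 = 2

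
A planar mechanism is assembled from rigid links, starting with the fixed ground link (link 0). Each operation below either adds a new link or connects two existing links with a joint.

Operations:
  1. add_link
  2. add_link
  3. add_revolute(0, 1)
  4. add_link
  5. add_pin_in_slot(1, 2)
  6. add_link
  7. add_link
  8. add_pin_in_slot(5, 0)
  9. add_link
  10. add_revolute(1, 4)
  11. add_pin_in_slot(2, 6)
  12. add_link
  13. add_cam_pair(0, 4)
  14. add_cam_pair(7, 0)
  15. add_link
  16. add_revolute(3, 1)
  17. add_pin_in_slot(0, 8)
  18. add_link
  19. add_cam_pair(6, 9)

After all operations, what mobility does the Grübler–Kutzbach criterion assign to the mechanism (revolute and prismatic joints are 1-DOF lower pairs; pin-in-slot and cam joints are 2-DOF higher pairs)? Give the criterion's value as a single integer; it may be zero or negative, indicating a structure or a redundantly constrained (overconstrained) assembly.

ground; <1,0,0>
#1 <2,0,0>
#2 <3,0,0>
R:0↔1 J1 <3,1,0>
#3 <4,1,0>
PS:1↔2 J2 <4,1,1>
#4 <5,1,1>
#5 <6,1,1>
PS:5↔0 J2 <6,1,2>
#6 <7,1,2>
R:1↔4 J1 <7,2,2>
PS:2↔6 J2 <7,2,3>
#7 <8,2,3>
C:0↔4 J2 <8,2,4>
C:7↔0 J2 <8,2,5>
#8 <9,2,5>
R:3↔1 J1 <9,3,5>
PS:0↔8 J2 <9,3,6>
#9 <10,3,6>
C:6↔9 J2 <10,3,7>
3×9 − 2×3 − 1×7 = 14

M = 14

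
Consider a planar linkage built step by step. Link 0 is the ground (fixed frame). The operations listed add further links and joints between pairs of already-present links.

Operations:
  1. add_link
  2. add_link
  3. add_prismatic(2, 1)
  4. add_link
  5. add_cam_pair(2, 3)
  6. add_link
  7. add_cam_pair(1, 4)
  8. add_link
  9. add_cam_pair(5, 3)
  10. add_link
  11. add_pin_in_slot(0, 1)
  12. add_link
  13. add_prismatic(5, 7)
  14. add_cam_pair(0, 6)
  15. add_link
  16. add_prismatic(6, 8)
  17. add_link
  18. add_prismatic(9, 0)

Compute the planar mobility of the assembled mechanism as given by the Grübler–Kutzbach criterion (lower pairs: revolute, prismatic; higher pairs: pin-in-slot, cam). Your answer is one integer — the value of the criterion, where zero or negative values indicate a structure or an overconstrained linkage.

L=1 J1=0 J2=0
add link → L=2 J1=0 J2=0
add link → L=3 J1=0 J2=0
P@2,1 dof=1 J1 → L=3 J1=1 J2=0
add link → L=4 J1=1 J2=0
C@2,3 dof=2 J2 → L=4 J1=1 J2=1
add link → L=5 J1=1 J2=1
C@1,4 dof=2 J2 → L=5 J1=1 J2=2
add link → L=6 J1=1 J2=2
C@5,3 dof=2 J2 → L=6 J1=1 J2=3
add link → L=7 J1=1 J2=3
PS@0,1 dof=2 J2 → L=7 J1=1 J2=4
add link → L=8 J1=1 J2=4
P@5,7 dof=1 J1 → L=8 J1=2 J2=4
C@0,6 dof=2 J2 → L=8 J1=2 J2=5
add link → L=9 J1=2 J2=5
P@6,8 dof=1 J1 → L=9 J1=3 J2=5
add link → L=10 J1=3 J2=5
P@9,0 dof=1 J1 → L=10 J1=4 J2=5
M=3(L−1)−2J1−J2=3·9−2·4−5=14

M = 14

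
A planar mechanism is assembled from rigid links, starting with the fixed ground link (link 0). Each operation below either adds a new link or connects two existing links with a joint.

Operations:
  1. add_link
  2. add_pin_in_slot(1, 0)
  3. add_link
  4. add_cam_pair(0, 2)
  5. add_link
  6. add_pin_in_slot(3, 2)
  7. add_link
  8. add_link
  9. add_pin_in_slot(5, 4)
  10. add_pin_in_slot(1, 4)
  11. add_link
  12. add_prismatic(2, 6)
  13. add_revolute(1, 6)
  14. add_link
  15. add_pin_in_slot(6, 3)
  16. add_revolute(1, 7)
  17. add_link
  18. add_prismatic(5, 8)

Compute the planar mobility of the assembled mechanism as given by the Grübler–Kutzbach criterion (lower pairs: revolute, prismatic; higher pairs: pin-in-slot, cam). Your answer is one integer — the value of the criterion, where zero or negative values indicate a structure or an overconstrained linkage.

link 0 = ground. State L|J1|J2 = 1|0|0
+link1  2|0|0
PS(1,0) f=2→J2  2|0|1
+link2  3|0|1
C(0,2) f=2→J2  3|0|2
+link3  4|0|2
PS(3,2) f=2→J2  4|0|3
+link4  5|0|3
+link5  6|0|3
PS(5,4) f=2→J2  6|0|4
PS(1,4) f=2→J2  6|0|5
+link6  7|0|5
P(2,6) f=1→J1  7|1|5
R(1,6) f=1→J1  7|2|5
+link7  8|2|5
PS(6,3) f=2→J2  8|2|6
R(1,7) f=1→J1  8|3|6
+link8  9|3|6
P(5,8) f=1→J1  9|4|6
M = 3(9−1)−2·4−6 = 24−8−6 = 10

M = 10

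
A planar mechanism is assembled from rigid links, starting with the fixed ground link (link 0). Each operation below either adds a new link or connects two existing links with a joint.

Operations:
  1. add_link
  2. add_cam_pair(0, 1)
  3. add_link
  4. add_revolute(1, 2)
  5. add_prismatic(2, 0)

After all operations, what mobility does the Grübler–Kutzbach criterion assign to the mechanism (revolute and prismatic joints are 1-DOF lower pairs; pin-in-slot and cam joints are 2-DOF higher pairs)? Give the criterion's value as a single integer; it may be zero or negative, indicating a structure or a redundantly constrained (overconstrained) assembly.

(L,J1,J2)=(1,0,0); link0 fixed
link1: (2,0,0)
C 0-1 [J2]: (2,0,1)
link2: (3,0,1)
R 1-2 [J1]: (3,1,1)
P 2-0 [J1]: (3,2,1)
Grübler: 3·2 − 2·2 − 1 = 1

M = 1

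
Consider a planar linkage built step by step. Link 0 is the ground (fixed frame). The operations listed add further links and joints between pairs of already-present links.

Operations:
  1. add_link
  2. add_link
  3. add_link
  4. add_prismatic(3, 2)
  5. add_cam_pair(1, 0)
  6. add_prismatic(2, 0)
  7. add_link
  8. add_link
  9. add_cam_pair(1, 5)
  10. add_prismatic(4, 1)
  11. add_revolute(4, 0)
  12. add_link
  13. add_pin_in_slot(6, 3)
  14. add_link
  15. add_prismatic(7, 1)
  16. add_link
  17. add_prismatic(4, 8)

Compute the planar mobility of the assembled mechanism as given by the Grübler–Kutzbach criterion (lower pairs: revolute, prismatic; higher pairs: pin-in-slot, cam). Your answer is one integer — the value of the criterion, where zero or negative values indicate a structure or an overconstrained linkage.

(L,J1,J2)=(1,0,0); link0 fixed
link1: (2,0,0)
link2: (3,0,0)
link3: (4,0,0)
P 3-2 [J1]: (4,1,0)
C 1-0 [J2]: (4,1,1)
P 2-0 [J1]: (4,2,1)
link4: (5,2,1)
link5: (6,2,1)
C 1-5 [J2]: (6,2,2)
P 4-1 [J1]: (6,3,2)
R 4-0 [J1]: (6,4,2)
link6: (7,4,2)
PS 6-3 [J2]: (7,4,3)
link7: (8,4,3)
P 7-1 [J1]: (8,5,3)
link8: (9,5,3)
P 4-8 [J1]: (9,6,3)
Grübler: 3·8 − 2·6 − 3 = 9

M = 9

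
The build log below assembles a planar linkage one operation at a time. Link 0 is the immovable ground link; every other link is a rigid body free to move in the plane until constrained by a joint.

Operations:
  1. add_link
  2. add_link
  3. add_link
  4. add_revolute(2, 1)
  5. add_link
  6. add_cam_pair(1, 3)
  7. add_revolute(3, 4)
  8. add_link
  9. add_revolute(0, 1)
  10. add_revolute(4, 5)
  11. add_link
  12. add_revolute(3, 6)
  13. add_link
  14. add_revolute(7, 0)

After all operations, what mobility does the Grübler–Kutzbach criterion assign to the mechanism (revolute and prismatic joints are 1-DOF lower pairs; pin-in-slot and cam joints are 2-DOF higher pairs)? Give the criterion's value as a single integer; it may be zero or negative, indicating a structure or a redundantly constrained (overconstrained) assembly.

[1;0;0] (link 0 is ground)
L+ [2;0;0]
L+ [3;0;0]
L+ [4;0;0]
R(2,1)∈J1 [4;1;0]
L+ [5;1;0]
C(1,3)∈J2 [5;1;1]
R(3,4)∈J1 [5;2;1]
L+ [6;2;1]
R(0,1)∈J1 [6;3;1]
R(4,5)∈J1 [6;4;1]
L+ [7;4;1]
R(3,6)∈J1 [7;5;1]
L+ [8;5;1]
R(7,0)∈J1 [8;6;1]
mobility = 21 − 12 − 1 = 8

M = 8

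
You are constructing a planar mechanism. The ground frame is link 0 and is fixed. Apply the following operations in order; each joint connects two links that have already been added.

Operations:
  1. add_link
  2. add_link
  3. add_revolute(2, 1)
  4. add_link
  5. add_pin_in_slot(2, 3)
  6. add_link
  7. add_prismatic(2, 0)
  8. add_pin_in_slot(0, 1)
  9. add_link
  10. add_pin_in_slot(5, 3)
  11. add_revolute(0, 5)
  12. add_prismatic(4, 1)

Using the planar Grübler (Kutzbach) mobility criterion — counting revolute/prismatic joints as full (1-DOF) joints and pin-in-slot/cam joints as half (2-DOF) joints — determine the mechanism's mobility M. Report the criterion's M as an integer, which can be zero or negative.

(L,J1,J2)=(1,0,0); link0 fixed
link1: (2,0,0)
link2: (3,0,0)
R 2-1 [J1]: (3,1,0)
link3: (4,1,0)
PS 2-3 [J2]: (4,1,1)
link4: (5,1,1)
P 2-0 [J1]: (5,2,1)
PS 0-1 [J2]: (5,2,2)
link5: (6,2,2)
PS 5-3 [J2]: (6,2,3)
R 0-5 [J1]: (6,3,3)
P 4-1 [J1]: (6,4,3)
Grübler: 3·5 − 2·4 − 3 = 4

M = 4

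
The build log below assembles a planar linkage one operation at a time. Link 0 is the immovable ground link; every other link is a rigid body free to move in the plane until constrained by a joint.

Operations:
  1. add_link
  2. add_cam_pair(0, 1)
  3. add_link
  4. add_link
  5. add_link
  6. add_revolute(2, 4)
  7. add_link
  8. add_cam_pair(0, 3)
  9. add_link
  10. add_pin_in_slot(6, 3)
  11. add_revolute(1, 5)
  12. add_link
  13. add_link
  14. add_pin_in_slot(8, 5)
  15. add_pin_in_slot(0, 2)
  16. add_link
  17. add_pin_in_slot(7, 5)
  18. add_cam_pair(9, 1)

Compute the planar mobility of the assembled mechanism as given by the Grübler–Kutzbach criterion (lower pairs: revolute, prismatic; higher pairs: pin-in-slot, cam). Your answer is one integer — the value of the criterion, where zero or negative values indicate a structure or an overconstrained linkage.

ground; <1,0,0>
#1 <2,0,0>
C:0↔1 J2 <2,0,1>
#2 <3,0,1>
#3 <4,0,1>
#4 <5,0,1>
R:2↔4 J1 <5,1,1>
#5 <6,1,1>
C:0↔3 J2 <6,1,2>
#6 <7,1,2>
PS:6↔3 J2 <7,1,3>
R:1↔5 J1 <7,2,3>
#7 <8,2,3>
#8 <9,2,3>
PS:8↔5 J2 <9,2,4>
PS:0↔2 J2 <9,2,5>
#9 <10,2,5>
PS:7↔5 J2 <10,2,6>
C:9↔1 J2 <10,2,7>
3×9 − 2×2 − 1×7 = 16

M = 16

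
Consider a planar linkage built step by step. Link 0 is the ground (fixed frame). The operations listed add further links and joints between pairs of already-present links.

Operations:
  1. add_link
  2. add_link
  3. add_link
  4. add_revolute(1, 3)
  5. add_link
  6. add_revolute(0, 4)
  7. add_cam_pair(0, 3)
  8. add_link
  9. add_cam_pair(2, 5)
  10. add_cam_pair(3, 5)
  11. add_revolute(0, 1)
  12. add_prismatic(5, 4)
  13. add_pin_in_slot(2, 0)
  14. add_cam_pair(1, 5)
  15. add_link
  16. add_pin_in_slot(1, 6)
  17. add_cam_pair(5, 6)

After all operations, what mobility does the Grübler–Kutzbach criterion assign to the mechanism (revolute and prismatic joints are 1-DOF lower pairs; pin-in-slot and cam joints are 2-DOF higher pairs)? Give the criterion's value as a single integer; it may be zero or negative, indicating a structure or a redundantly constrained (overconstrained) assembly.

(L,J1,J2)=(1,0,0); link0 fixed
link1: (2,0,0)
link2: (3,0,0)
link3: (4,0,0)
R 1-3 [J1]: (4,1,0)
link4: (5,1,0)
R 0-4 [J1]: (5,2,0)
C 0-3 [J2]: (5,2,1)
link5: (6,2,1)
C 2-5 [J2]: (6,2,2)
C 3-5 [J2]: (6,2,3)
R 0-1 [J1]: (6,3,3)
P 5-4 [J1]: (6,4,3)
PS 2-0 [J2]: (6,4,4)
C 1-5 [J2]: (6,4,5)
link6: (7,4,5)
PS 1-6 [J2]: (7,4,6)
C 5-6 [J2]: (7,4,7)
Grübler: 3·6 − 2·4 − 7 = 3

M = 3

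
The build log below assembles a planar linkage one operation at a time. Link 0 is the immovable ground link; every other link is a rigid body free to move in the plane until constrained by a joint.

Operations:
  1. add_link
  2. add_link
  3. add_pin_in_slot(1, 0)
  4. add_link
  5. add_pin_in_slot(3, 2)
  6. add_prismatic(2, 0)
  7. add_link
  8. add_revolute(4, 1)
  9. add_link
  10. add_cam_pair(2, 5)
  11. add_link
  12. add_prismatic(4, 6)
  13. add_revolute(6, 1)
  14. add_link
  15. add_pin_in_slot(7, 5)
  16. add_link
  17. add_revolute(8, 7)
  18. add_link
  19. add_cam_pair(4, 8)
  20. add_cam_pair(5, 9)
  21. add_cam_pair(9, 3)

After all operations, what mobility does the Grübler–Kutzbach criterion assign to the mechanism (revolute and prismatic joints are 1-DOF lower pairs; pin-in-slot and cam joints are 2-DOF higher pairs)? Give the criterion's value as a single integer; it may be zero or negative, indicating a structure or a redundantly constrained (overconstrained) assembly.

L=1 J1=0 J2=0
add link → L=2 J1=0 J2=0
add link → L=3 J1=0 J2=0
PS@1,0 dof=2 J2 → L=3 J1=0 J2=1
add link → L=4 J1=0 J2=1
PS@3,2 dof=2 J2 → L=4 J1=0 J2=2
P@2,0 dof=1 J1 → L=4 J1=1 J2=2
add link → L=5 J1=1 J2=2
R@4,1 dof=1 J1 → L=5 J1=2 J2=2
add link → L=6 J1=2 J2=2
C@2,5 dof=2 J2 → L=6 J1=2 J2=3
add link → L=7 J1=2 J2=3
P@4,6 dof=1 J1 → L=7 J1=3 J2=3
R@6,1 dof=1 J1 → L=7 J1=4 J2=3
add link → L=8 J1=4 J2=3
PS@7,5 dof=2 J2 → L=8 J1=4 J2=4
add link → L=9 J1=4 J2=4
R@8,7 dof=1 J1 → L=9 J1=5 J2=4
add link → L=10 J1=5 J2=4
C@4,8 dof=2 J2 → L=10 J1=5 J2=5
C@5,9 dof=2 J2 → L=10 J1=5 J2=6
C@9,3 dof=2 J2 → L=10 J1=5 J2=7
M=3(L−1)−2J1−J2=3·9−2·5−7=10

M = 10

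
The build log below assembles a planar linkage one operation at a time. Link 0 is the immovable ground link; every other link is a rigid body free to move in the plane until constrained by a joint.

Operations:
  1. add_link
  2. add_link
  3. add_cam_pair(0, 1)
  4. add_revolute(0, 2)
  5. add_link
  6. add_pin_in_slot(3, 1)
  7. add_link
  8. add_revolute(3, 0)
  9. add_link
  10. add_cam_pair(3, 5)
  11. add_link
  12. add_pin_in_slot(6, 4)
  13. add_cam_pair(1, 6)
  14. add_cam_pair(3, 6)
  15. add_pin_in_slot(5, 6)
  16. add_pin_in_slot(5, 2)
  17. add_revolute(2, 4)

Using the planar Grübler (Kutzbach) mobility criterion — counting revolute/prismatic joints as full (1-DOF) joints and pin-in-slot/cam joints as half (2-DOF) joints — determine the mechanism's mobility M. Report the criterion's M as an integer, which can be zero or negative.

link 0 = ground. State L|J1|J2 = 1|0|0
+link1  2|0|0
+link2  3|0|0
C(0,1) f=2→J2  3|0|1
R(0,2) f=1→J1  3|1|1
+link3  4|1|1
PS(3,1) f=2→J2  4|1|2
+link4  5|1|2
R(3,0) f=1→J1  5|2|2
+link5  6|2|2
C(3,5) f=2→J2  6|2|3
+link6  7|2|3
PS(6,4) f=2→J2  7|2|4
C(1,6) f=2→J2  7|2|5
C(3,6) f=2→J2  7|2|6
PS(5,6) f=2→J2  7|2|7
PS(5,2) f=2→J2  7|2|8
R(2,4) f=1→J1  7|3|8
M = 3(7−1)−2·3−8 = 18−6−8 = 4

M = 4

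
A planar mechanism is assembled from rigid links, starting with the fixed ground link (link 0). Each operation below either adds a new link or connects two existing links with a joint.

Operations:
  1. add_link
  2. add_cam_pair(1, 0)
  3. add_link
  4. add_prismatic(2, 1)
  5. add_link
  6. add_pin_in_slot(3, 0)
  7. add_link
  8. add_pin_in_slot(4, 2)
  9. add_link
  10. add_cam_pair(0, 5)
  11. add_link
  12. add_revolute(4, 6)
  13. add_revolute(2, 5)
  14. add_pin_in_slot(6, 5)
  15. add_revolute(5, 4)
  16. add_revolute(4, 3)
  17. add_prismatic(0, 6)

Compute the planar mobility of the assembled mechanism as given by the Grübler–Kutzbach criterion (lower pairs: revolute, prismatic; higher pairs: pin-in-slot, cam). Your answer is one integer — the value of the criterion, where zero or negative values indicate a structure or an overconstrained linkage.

M = 1

ground; <1,0,0>
#1 <2,0,0>
C:1↔0 J2 <2,0,1>
#2 <3,0,1>
P:2↔1 J1 <3,1,1>
#3 <4,1,1>
PS:3↔0 J2 <4,1,2>
#4 <5,1,2>
PS:4↔2 J2 <5,1,3>
#5 <6,1,3>
C:0↔5 J2 <6,1,4>
#6 <7,1,4>
R:4↔6 J1 <7,2,4>
R:2↔5 J1 <7,3,4>
PS:6↔5 J2 <7,3,5>
R:5↔4 J1 <7,4,5>
R:4↔3 J1 <7,5,5>
P:0↔6 J1 <7,6,5>
3×6 − 2×6 − 1×5 = 1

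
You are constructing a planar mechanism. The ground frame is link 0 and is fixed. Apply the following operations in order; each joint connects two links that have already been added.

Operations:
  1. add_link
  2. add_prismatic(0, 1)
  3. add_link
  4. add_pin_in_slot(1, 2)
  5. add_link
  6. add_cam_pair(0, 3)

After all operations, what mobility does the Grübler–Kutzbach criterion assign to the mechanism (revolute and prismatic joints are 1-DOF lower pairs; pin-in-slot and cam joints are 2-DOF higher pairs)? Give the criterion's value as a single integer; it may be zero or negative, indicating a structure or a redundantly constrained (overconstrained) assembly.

M = 5

(L,J1,J2)=(1,0,0); link0 fixed
link1: (2,0,0)
P 0-1 [J1]: (2,1,0)
link2: (3,1,0)
PS 1-2 [J2]: (3,1,1)
link3: (4,1,1)
C 0-3 [J2]: (4,1,2)
Grübler: 3·3 − 2·1 − 2 = 5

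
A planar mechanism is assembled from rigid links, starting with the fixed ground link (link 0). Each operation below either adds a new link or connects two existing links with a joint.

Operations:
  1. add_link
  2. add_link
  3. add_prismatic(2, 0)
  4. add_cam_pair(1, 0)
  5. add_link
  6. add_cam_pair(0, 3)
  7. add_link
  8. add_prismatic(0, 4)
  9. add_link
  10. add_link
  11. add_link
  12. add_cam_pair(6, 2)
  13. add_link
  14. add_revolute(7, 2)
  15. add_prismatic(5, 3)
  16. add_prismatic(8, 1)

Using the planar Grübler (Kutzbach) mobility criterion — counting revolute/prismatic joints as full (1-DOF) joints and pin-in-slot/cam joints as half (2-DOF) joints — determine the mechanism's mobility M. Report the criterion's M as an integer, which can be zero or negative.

ground; <1,0,0>
#1 <2,0,0>
#2 <3,0,0>
P:2↔0 J1 <3,1,0>
C:1↔0 J2 <3,1,1>
#3 <4,1,1>
C:0↔3 J2 <4,1,2>
#4 <5,1,2>
P:0↔4 J1 <5,2,2>
#5 <6,2,2>
#6 <7,2,2>
#7 <8,2,2>
C:6↔2 J2 <8,2,3>
#8 <9,2,3>
R:7↔2 J1 <9,3,3>
P:5↔3 J1 <9,4,3>
P:8↔1 J1 <9,5,3>
3×8 − 2×5 − 1×3 = 11

M = 11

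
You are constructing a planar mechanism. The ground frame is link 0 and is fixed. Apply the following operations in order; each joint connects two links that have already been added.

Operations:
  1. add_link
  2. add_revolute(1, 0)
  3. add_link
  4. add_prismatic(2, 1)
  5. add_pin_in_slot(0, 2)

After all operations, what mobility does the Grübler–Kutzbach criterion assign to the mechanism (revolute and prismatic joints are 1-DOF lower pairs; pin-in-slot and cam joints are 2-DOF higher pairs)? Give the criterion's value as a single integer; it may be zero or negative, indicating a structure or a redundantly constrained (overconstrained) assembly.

M = 1

ground; <1,0,0>
#1 <2,0,0>
R:1↔0 J1 <2,1,0>
#2 <3,1,0>
P:2↔1 J1 <3,2,0>
PS:0↔2 J2 <3,2,1>
3×2 − 2×2 − 1×1 = 1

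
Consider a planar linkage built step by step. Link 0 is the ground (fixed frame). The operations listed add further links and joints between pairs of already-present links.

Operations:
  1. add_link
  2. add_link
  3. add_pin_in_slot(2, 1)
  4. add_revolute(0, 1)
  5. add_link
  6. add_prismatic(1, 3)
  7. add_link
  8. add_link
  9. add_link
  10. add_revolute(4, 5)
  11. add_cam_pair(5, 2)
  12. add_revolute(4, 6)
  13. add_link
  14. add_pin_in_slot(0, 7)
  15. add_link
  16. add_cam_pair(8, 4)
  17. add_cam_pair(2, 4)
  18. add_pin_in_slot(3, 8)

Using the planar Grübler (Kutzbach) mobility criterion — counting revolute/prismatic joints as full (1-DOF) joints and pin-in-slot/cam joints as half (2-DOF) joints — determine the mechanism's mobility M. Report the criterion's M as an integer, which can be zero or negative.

ground; <1,0,0>
#1 <2,0,0>
#2 <3,0,0>
PS:2↔1 J2 <3,0,1>
R:0↔1 J1 <3,1,1>
#3 <4,1,1>
P:1↔3 J1 <4,2,1>
#4 <5,2,1>
#5 <6,2,1>
#6 <7,2,1>
R:4↔5 J1 <7,3,1>
C:5↔2 J2 <7,3,2>
R:4↔6 J1 <7,4,2>
#7 <8,4,2>
PS:0↔7 J2 <8,4,3>
#8 <9,4,3>
C:8↔4 J2 <9,4,4>
C:2↔4 J2 <9,4,5>
PS:3↔8 J2 <9,4,6>
3×8 − 2×4 − 1×6 = 10

M = 10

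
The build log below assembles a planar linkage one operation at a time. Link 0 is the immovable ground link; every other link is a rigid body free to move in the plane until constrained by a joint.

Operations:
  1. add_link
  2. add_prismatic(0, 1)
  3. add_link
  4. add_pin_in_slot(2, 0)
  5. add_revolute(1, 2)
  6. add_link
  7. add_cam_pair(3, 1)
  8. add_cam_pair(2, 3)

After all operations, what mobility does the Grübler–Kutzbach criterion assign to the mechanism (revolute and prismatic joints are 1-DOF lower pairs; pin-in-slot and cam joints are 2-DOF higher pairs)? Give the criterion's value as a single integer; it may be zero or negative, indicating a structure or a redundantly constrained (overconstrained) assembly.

L=1 J1=0 J2=0
add link → L=2 J1=0 J2=0
P@0,1 dof=1 J1 → L=2 J1=1 J2=0
add link → L=3 J1=1 J2=0
PS@2,0 dof=2 J2 → L=3 J1=1 J2=1
R@1,2 dof=1 J1 → L=3 J1=2 J2=1
add link → L=4 J1=2 J2=1
C@3,1 dof=2 J2 → L=4 J1=2 J2=2
C@2,3 dof=2 J2 → L=4 J1=2 J2=3
M=3(L−1)−2J1−J2=3·3−2·2−3=2

M = 2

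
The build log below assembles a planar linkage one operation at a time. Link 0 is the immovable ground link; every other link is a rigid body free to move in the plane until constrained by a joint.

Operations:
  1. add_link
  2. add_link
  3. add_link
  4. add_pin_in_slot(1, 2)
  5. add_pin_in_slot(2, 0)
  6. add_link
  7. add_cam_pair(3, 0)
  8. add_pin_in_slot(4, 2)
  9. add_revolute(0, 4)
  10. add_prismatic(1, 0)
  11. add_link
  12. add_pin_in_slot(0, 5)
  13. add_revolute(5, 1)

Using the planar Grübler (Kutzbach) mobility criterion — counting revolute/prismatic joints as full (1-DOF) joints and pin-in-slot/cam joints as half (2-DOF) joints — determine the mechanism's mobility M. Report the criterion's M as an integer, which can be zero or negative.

M = 4

link 0 = ground. State L|J1|J2 = 1|0|0
+link1  2|0|0
+link2  3|0|0
+link3  4|0|0
PS(1,2) f=2→J2  4|0|1
PS(2,0) f=2→J2  4|0|2
+link4  5|0|2
C(3,0) f=2→J2  5|0|3
PS(4,2) f=2→J2  5|0|4
R(0,4) f=1→J1  5|1|4
P(1,0) f=1→J1  5|2|4
+link5  6|2|4
PS(0,5) f=2→J2  6|2|5
R(5,1) f=1→J1  6|3|5
M = 3(6−1)−2·3−5 = 15−6−5 = 4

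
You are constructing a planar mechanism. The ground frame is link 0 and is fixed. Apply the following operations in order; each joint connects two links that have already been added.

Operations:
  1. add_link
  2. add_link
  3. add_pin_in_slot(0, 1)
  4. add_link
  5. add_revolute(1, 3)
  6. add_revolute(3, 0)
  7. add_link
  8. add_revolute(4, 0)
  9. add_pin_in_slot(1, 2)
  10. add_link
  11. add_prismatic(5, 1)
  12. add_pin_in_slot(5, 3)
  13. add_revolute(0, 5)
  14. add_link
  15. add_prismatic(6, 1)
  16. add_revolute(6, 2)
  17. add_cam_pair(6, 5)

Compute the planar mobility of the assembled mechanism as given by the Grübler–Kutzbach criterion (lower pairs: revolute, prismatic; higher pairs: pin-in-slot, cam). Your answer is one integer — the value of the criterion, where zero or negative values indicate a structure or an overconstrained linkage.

(L,J1,J2)=(1,0,0); link0 fixed
link1: (2,0,0)
link2: (3,0,0)
PS 0-1 [J2]: (3,0,1)
link3: (4,0,1)
R 1-3 [J1]: (4,1,1)
R 3-0 [J1]: (4,2,1)
link4: (5,2,1)
R 4-0 [J1]: (5,3,1)
PS 1-2 [J2]: (5,3,2)
link5: (6,3,2)
P 5-1 [J1]: (6,4,2)
PS 5-3 [J2]: (6,4,3)
R 0-5 [J1]: (6,5,3)
link6: (7,5,3)
P 6-1 [J1]: (7,6,3)
R 6-2 [J1]: (7,7,3)
C 6-5 [J2]: (7,7,4)
Grübler: 3·6 − 2·7 − 4 = 0

M = 0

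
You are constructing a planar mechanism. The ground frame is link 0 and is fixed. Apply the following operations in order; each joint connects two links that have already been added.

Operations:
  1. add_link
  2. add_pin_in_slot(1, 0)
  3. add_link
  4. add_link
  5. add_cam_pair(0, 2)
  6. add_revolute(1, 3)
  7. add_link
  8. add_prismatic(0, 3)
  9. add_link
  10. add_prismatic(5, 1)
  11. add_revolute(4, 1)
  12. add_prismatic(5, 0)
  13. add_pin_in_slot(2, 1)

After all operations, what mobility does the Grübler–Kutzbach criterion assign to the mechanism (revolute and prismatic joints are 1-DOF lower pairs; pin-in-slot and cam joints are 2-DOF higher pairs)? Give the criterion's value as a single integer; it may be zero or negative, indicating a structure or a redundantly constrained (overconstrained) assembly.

link 0 = ground. State L|J1|J2 = 1|0|0
+link1  2|0|0
PS(1,0) f=2→J2  2|0|1
+link2  3|0|1
+link3  4|0|1
C(0,2) f=2→J2  4|0|2
R(1,3) f=1→J1  4|1|2
+link4  5|1|2
P(0,3) f=1→J1  5|2|2
+link5  6|2|2
P(5,1) f=1→J1  6|3|2
R(4,1) f=1→J1  6|4|2
P(5,0) f=1→J1  6|5|2
PS(2,1) f=2→J2  6|5|3
M = 3(6−1)−2·5−3 = 15−10−3 = 2

M = 2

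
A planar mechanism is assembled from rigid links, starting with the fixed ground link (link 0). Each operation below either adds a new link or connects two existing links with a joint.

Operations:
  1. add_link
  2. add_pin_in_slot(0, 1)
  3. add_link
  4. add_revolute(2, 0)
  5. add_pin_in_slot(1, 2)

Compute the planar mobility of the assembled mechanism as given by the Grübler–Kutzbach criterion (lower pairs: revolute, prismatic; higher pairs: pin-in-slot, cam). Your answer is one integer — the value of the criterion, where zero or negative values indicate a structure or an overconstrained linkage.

M = 2

L=1 J1=0 J2=0
add link → L=2 J1=0 J2=0
PS@0,1 dof=2 J2 → L=2 J1=0 J2=1
add link → L=3 J1=0 J2=1
R@2,0 dof=1 J1 → L=3 J1=1 J2=1
PS@1,2 dof=2 J2 → L=3 J1=1 J2=2
M=3(L−1)−2J1−J2=3·2−2·1−2=2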